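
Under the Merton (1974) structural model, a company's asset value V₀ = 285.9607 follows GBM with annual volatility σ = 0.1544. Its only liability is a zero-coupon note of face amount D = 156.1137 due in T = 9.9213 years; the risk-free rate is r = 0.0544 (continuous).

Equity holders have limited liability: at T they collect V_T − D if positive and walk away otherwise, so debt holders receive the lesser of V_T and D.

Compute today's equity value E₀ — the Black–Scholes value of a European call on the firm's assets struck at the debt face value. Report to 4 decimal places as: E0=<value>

E0=195.1990

With assets at 285.9607 and a single debt payment of 156.1137 at 9.9213 years:
d₁ = [ln(V₀/D) + (r + σ²/2)T] / (σ√T)
   = [ln(285.9607/156.1137) + (0.0544 + 0.5·0.1544²)·9.9213] / (0.1544·√9.9213)
   = [0.605270 + 0.657977] / 0.486331 = 2.597507
d₂ = d₁ − σ√T = 2.597507 − 0.486331 = 2.111177
N(d₁) = 0.995305,  N(d₂) = 0.982621,  e^(−rT) = 0.582912
E₀ = V₀·N(d₁) − D·e^(−rT)·N(d₂)
   = 285.9607·0.995305 − 156.1137·0.582912·0.982621 = 195.198950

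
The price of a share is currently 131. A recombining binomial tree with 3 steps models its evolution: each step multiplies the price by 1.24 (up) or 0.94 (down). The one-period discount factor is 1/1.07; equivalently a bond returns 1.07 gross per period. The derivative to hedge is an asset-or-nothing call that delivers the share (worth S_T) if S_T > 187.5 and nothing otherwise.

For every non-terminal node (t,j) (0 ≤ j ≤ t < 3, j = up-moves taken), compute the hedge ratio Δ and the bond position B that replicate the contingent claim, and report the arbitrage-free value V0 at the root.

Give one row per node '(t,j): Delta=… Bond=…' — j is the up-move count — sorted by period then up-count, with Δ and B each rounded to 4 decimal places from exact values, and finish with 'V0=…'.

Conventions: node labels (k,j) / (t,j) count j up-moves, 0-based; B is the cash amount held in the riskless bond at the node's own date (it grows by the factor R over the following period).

No-arbitrage ⇒ martingale measure with p* = (R−d)/(u−d) = 0.4333.
At maturity the claim pays: V(3,0)=0.0000, V(3,1)=0.0000, V(3,2)=189.3401, V(3,3)=249.7677
Node (2,0) S=115.7516: V=(p*·0.0000+(1−p*)·0.0000)/1.07=0.0000; Δ=(0.0000−0.0000)/(143.5320−108.8065)=0.0000; B=V−Δ·S=0.0000
Node (2,1) S=152.6936: V=(p*·189.3401+(1−p*)·0.0000)/1.07=76.6798; Δ=(189.3401−0.0000)/(189.3401−143.5320)=4.1333; B=V−Δ·S=-554.4538
Node (2,2) S=201.4256: V=(p*·249.7677+(1−p*)·189.3401)/1.07=201.4256; Δ=(249.7677−189.3401)/(249.7677−189.3401)=1.0000; B=V−Δ·S=0.0000
Node (1,0) S=123.1400: V=(p*·76.6798+(1−p*)·0.0000)/1.07=31.0541; Δ=(76.6798−0.0000)/(152.6936−115.7516)=2.0757; B=V−Δ·S=-224.5451
Node (1,1) S=162.4400: V=(p*·201.4256+(1−p*)·76.6798)/1.07=122.1835; Δ=(201.4256−76.6798)/(201.4256−152.6936)=2.5598; B=V−Δ·S=-293.6360
Node (0,0) S=131.0000: V=(p*·122.1835+(1−p*)·31.0541)/1.07=65.9285; Δ=(122.1835−31.0541)/(162.4400−123.1400)=2.3188; B=V−Δ·S=-237.8360
As a check, the time-0 holding Δ(0,0)·S0 + B(0,0) comes to 65.9285 — exactly V0.

(0,0): Delta=2.3188 Bond=-237.8360
(1,0): Delta=2.0757 Bond=-224.5451
(1,1): Delta=2.5598 Bond=-293.6360
(2,0): Delta=0.0000 Bond=0.0000
(2,1): Delta=4.1333 Bond=-554.4538
(2,2): Delta=1.0000 Bond=0.0000
V0=65.9285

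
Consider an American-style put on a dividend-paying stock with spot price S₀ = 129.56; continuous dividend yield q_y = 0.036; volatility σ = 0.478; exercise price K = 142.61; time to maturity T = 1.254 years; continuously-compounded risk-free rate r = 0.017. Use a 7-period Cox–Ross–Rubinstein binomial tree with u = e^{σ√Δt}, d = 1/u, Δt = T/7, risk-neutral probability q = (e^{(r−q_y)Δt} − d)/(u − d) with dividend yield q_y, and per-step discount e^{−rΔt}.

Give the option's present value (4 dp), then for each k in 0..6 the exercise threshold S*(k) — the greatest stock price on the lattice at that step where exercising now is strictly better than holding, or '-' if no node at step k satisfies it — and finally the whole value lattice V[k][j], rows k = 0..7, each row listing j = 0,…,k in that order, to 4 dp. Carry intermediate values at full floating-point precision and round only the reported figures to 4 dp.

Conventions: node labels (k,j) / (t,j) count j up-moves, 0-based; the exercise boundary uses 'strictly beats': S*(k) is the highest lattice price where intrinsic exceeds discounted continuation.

Δt=0.17914, u=1.22423, d=0.81684, q=0.44125, disc=e^(-rΔt)=0.99696
k=7 terminal: V=max(K-S,0) → 111.1744 95.4960 71.9980 36.7805 0.0000 0.0000 0.0000 0.0000
k=6: j=0 S=38.4845 intr=104.1255 cont=103.9393 V=104.1255[EX]; j=1 S=57.6785 intr=84.9315 cont=84.8686 V=84.9315[EX]; j=2 S=86.4455 intr=56.1645 cont=56.2865 V=56.2865[hold]; j=3 S=129.5600 intr=13.0500 cont=20.4885 V=20.4885[hold]; j=4 S=194.1777 intr=0.0000 cont=0.0000 V=0.0000[hold]; j=5 S=291.0233 intr=0.0000 cont=0.0000 V=0.0000[hold]; j=6 S=436.1703 intr=0.0000 cont=0.0000 V=0.0000[hold]  S*(6)=57.6785
k=5: j=0 S=47.1140 intr=95.4960 cont=95.3652 V=95.4960[EX]; j=1 S=70.6120 intr=71.9980 cont=72.0720 V=72.0720[hold]; j=2 S=105.8295 intr=36.7805 cont=40.3674 V=40.3674[hold]; j=3 S=158.6117 intr=0.0000 cont=11.4131 V=11.4131[hold]; j=4 S=237.7188 intr=0.0000 cont=0.0000 V=0.0000[hold]; j=5 S=356.2804 intr=0.0000 cont=0.0000 V=0.0000[hold]  S*(5)=47.1140
k=4: j=0 S=57.6785 intr=84.9315 cont=84.9011 V=84.9315[EX]; j=1 S=86.4455 intr=56.1645 cont=57.9057 V=57.9057[hold]; j=2 S=129.5600 intr=13.0500 cont=27.5074 V=27.5074[hold]; j=3 S=194.1777 intr=0.0000 cont=6.3576 V=6.3576[hold]; j=4 S=291.0233 intr=0.0000 cont=0.0000 V=0.0000[hold]  S*(4)=57.6785
k=3: j=0 S=70.6120 intr=71.9980 cont=72.7843 V=72.7843[hold]; j=1 S=105.8295 intr=36.7805 cont=44.3570 V=44.3570[hold]; j=2 S=158.6117 intr=0.0000 cont=18.1197 V=18.1197[hold]; j=3 S=237.7188 intr=0.0000 cont=3.5415 V=3.5415[hold]  S*(3)=-
k=2: j=0 S=86.4455 intr=56.1645 cont=60.0575 V=60.0575[hold]; j=1 S=129.5600 intr=13.0500 cont=32.6801 V=32.6801[hold]; j=2 S=194.1777 intr=0.0000 cont=11.6515 V=11.6515[hold]  S*(2)=-
k=1: j=0 S=105.8295 intr=36.7805 cont=47.8313 V=47.8313[hold]; j=1 S=158.6117 intr=0.0000 cont=23.3300 V=23.3300[hold]  S*(1)=-
k=0: j=0 S=129.5600 intr=13.0500 cont=36.9075 V=36.9075[hold]  S*(0)=-

price = 36.9075
boundary = - - - - 57.6785 47.1140 57.6785
tree:
36.9075
47.8313 23.3300
60.0575 32.6801 11.6515
72.7843 44.3570 18.1197 3.5415
84.9315 57.9057 27.5074 6.3576 0.0000
95.4960 72.0720 40.3674 11.4131 0.0000 0.0000
104.1255 84.9315 56.2865 20.4885 0.0000 0.0000 0.0000
111.1744 95.4960 71.9980 36.7805 0.0000 0.0000 0.0000 0.0000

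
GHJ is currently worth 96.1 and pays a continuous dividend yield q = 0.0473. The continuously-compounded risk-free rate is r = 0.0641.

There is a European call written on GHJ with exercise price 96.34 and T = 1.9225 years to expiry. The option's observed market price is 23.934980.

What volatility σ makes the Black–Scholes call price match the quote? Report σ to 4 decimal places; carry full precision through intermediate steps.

At σ = 0.4819 the Black–Scholes value reproduces the quote:
σ√T = 0.4819·√1.9225 = 0.668175
d₁ = (ln(S/K) + (r−q+σ²/2)T) / (σ√T) = (ln(96.1/96.34) + (0.0641−0.0473+0.4819²/2)·1.9225) / 0.668175 = (-0.002494 + 0.255527) / 0.668175 = 0.378692
d₂ = d₁ − σ√T = 0.378692 − 0.668175 = -0.289483
e^{−rT} = 0.884058
e^{−qT} = 0.913078
N(d₁) = 0.647542,  N(d₂) = 0.386106
V = S·e^{−qT}·N(d₁) − K·e^{−rT}·N(d₂) = 56.819696 − 32.884716 = 23.934980 (matching the quote); vega is positive throughout, so no other σ reproduces this price

sigma = 0.4819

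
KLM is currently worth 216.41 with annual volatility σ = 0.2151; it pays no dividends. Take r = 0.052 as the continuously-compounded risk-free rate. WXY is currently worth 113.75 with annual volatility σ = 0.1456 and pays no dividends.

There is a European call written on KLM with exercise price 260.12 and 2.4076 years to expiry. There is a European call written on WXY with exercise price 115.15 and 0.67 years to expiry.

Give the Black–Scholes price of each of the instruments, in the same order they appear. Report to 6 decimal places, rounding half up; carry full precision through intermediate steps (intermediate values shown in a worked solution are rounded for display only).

price(KLM call K=260.12) = 23.452474
price(WXY call K=115.15) = 6.711809

[KLM call K=260.12]
σ√T = 0.2151·√2.4076 = 0.333759
d₁ = (ln(S/K) + (r+σ²/2)T) / (σ√T) = (ln(216.41/260.12) + (0.052+0.2151²/2)·2.4076) / 0.333759 = (-0.183968 + 0.180893) / 0.333759 = -0.009215
d₂ = d₁ − σ√T = -0.009215 − 0.333759 = -0.342974
e^{−rT} = 0.882325
N(d₁) = 0.496324,  N(d₂) = 0.365809
price = S·N(d₁) − K·e^{−rT}·N(d₂) = 107.409410 − 83.956936 = 23.452474
[WXY call K=115.15]
σ√T = 0.1456·√0.67 = 0.119179
d₁ = (ln(S/K) + (r+σ²/2)T) / (σ√T) = (ln(113.75/115.15) + (0.052+0.1456²/2)·0.67) / 0.119179 = (-0.012233 + 0.041942) / 0.119179 = 0.249283
d₂ = d₁ − σ√T = 0.249283 − 0.119179 = 0.130104
e^{−rT} = 0.965760
N(d₁) = 0.598429,  N(d₂) = 0.551758
price = S·N(d₁) − K·e^{−rT}·N(d₂) = 68.071300 − 61.359491 = 6.711809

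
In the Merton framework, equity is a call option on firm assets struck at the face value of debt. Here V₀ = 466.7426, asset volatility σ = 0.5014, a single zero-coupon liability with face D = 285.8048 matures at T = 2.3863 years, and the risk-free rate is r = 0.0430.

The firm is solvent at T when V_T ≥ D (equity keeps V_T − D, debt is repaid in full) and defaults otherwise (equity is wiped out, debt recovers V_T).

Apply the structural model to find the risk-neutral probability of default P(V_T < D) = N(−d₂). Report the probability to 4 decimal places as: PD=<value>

PD=0.3526

With assets at 466.7426 and a single debt payment of 285.8048 at 2.3863 years:
d₁ = [ln(V₀/D) + (r + σ²/2)T] / (σ√T)
   = [ln(466.7426/285.8048) + (0.0430 + 0.5·0.5014²)·2.3863] / (0.5014·√2.3863)
   = [0.490469 + 0.402571] / 0.774545 = 1.152986
d₂ = d₁ − σ√T = 1.152986 − 0.774545 = 0.378441
risk-neutral PD = N(−d₂) = N(-0.378441) = 0.352552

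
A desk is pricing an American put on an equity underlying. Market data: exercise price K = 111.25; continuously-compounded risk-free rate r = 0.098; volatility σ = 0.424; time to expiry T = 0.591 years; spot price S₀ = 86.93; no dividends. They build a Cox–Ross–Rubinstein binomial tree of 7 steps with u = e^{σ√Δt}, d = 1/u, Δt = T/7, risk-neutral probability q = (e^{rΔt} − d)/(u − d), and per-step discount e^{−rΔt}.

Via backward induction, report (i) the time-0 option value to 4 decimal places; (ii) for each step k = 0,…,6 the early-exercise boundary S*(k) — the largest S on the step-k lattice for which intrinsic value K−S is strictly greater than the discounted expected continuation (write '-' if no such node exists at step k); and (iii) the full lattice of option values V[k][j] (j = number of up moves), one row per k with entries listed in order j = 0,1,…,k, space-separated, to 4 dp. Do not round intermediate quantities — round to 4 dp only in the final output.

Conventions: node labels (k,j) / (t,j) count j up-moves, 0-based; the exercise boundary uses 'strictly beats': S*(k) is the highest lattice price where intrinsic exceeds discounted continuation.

price = 25.8492
boundary = - 76.8537 67.9453 76.8537 67.9453 76.8537 86.9300
tree:
25.8492
34.3963 17.8267
43.3047 25.2382 10.7944
51.1804 34.3963 16.6017 5.2318
58.1433 43.3047 24.5232 9.0449 1.5487
64.2991 51.1804 34.3963 15.1680 3.1412 0.0000
69.7413 58.1433 43.3047 24.3200 6.3712 0.0000 0.0000
74.5527 64.2991 51.1804 34.3963 12.9226 0.0000 0.0000 0.0000

params: Δt=0.08443 u=1.13111 d=0.88409 q=0.50287 e^(-rΔt)=0.99176
t_7 payoffs: 74.5527 64.2991 51.1804 34.3963 12.9226 0.0000 0.0000 0.0000
t_6: node(6,0) S=41.5087 payoff=69.7413 vs cont=68.8246 → 69.7413 [stop]  node(6,1) S=53.1067 payoff=58.1433 vs cont=57.2266 → 58.1433 [stop]  node(6,2) S=67.9453 payoff=43.3047 vs cont=42.3880 → 43.3047 [stop]  node(6,3) S=86.9300 payoff=24.3200 vs cont=23.4033 → 24.3200 [stop]  node(6,4) S=111.2192 payoff=0.0308 vs cont=6.3712 → 6.3712 [wait]  node(6,5) S=142.2951 payoff=0.0000 vs cont=0.0000 → 0.0000 [wait]  node(6,6) S=182.0539 payoff=0.0000 vs cont=0.0000 → 0.0000 [wait]  ⇒ S*(6)=86.9300
t_5: node(5,0) S=46.9509 payoff=64.2991 vs cont=63.3824 → 64.2991 [stop]  node(5,1) S=60.0696 payoff=51.1804 vs cont=50.2637 → 51.1804 [stop]  node(5,2) S=76.8537 payoff=34.3963 vs cont=33.4796 → 34.3963 [stop]  node(5,3) S=98.3274 payoff=12.9226 vs cont=15.1680 → 15.1680 [wait]  node(5,4) S=125.8012 payoff=0.0000 vs cont=3.1412 → 3.1412 [wait]  node(5,5) S=160.9515 payoff=0.0000 vs cont=0.0000 → 0.0000 [wait]  ⇒ S*(5)=76.8537
t_4: node(4,0) S=53.1067 payoff=58.1433 vs cont=57.2266 → 58.1433 [stop]  node(4,1) S=67.9453 payoff=43.3047 vs cont=42.3880 → 43.3047 [stop]  node(4,2) S=86.9300 payoff=24.3200 vs cont=24.5232 → 24.5232 [wait]  node(4,3) S=111.2192 payoff=0.0308 vs cont=9.0449 → 9.0449 [wait]  node(4,4) S=142.2951 payoff=0.0000 vs cont=1.5487 → 1.5487 [wait]  ⇒ S*(4)=67.9453
t_3: node(3,0) S=60.0696 payoff=51.1804 vs cont=50.2637 → 51.1804 [stop]  node(3,1) S=76.8537 payoff=34.3963 vs cont=33.5810 → 34.3963 [stop]  node(3,2) S=98.3274 payoff=12.9226 vs cont=16.6017 → 16.6017 [wait]  node(3,3) S=125.8012 payoff=0.0000 vs cont=5.2318 → 5.2318 [wait]  ⇒ S*(3)=76.8537
t_2: node(2,0) S=67.9453 payoff=43.3047 vs cont=42.3880 → 43.3047 [stop]  node(2,1) S=86.9300 payoff=24.3200 vs cont=25.2382 → 25.2382 [wait]  node(2,2) S=111.2192 payoff=0.0308 vs cont=10.7944 → 10.7944 [wait]  ⇒ S*(2)=67.9453
t_1: node(1,0) S=76.8537 payoff=34.3963 vs cont=33.9376 → 34.3963 [stop]  node(1,1) S=98.3274 payoff=12.9226 vs cont=17.8267 → 17.8267 [wait]  ⇒ S*(1)=76.8537
t_0: node(0,0) S=86.9300 payoff=24.3200 vs cont=25.8492 → 25.8492 [wait]  ⇒ S*(0)=-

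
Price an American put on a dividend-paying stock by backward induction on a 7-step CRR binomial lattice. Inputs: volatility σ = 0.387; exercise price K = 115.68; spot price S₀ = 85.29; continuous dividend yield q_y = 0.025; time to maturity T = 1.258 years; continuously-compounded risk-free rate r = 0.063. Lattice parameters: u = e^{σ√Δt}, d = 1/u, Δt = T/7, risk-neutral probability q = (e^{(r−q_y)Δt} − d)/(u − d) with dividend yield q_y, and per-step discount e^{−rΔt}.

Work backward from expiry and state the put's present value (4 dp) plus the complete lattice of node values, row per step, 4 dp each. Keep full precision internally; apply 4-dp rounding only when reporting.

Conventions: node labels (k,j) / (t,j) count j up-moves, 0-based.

price = 33.5369
tree:
33.5369
43.3678 23.6768
54.2476 32.6042 14.5621
63.5429 43.2951 21.7899 7.0732
71.4317 54.2476 31.4389 11.8484 2.0653
78.1268 63.5429 43.2951 19.3339 4.0159 0.0000
83.8089 71.4317 54.2476 30.3900 7.8088 0.0000 0.0000
88.6313 78.1268 63.5429 43.2951 15.1841 0.0000 0.0000 0.0000

Δt=0.17971  u=1.17828  d=0.84869  q=0.47987  discount=0.98874
step 7 (expiry): payoffs max(K−S,0) = 88.6313 78.1268 63.5429 43.2951 15.1841 0.0000 0.0000 0.0000
k=6: (k=6,j=0): S=31.8711, K−S=83.8089, hold=82.6495 ⇒ V=83.8089 exercise | (k=6,j=1): S=44.2483, K−S=71.4317, hold=70.3277 ⇒ V=71.4317 exercise | (k=6,j=2): S=61.4324, K−S=54.2476, hold=53.2206 ⇒ V=54.2476 exercise | (k=6,j=3): S=85.2900, K−S=30.3900, hold=29.4700 ⇒ V=30.3900 exercise | (k=6,j=4): S=118.4128, K−S=0.0000, hold=7.8088 ⇒ V=7.8088 continue | (k=6,j=5): S=164.3990, K−S=0.0000, hold=0.0000 ⇒ V=0.0000 continue | (k=6,j=6): S=228.2442, K−S=0.0000, hold=0.0000 ⇒ V=0.0000 continue
k=5: (k=5,j=0): S=37.5532, K−S=78.1268, hold=76.9928 ⇒ V=78.1268 exercise | (k=5,j=1): S=52.1371, K−S=63.5429, hold=62.4742 ⇒ V=63.5429 exercise | (k=5,j=2): S=72.3849, K−S=43.2951, hold=42.3173 ⇒ V=43.2951 exercise | (k=5,j=3): S=100.4959, K−S=15.1841, hold=19.3339 ⇒ V=19.3339 continue | (k=5,j=4): S=139.5240, K−S=0.0000, hold=4.0159 ⇒ V=4.0159 continue | (k=5,j=5): S=193.7089, K−S=0.0000, hold=0.0000 ⇒ V=0.0000 continue
k=4: (k=4,j=0): S=44.2483, K−S=71.4317, hold=70.3277 ⇒ V=71.4317 exercise | (k=4,j=1): S=61.4324, K−S=54.2476, hold=53.2206 ⇒ V=54.2476 exercise | (k=4,j=2): S=85.2900, K−S=30.3900, hold=31.4389 ⇒ V=31.4389 continue | (k=4,j=3): S=118.4128, K−S=0.0000, hold=11.8484 ⇒ V=11.8484 continue | (k=4,j=4): S=164.3990, K−S=0.0000, hold=2.0653 ⇒ V=2.0653 continue
k=3: (k=3,j=0): S=52.1371, K−S=63.5429, hold=62.4742 ⇒ V=63.5429 exercise | (k=3,j=1): S=72.3849, K−S=43.2951, hold=42.8149 ⇒ V=43.2951 exercise | (k=3,j=2): S=100.4959, K−S=15.1841, hold=21.7899 ⇒ V=21.7899 continue | (k=3,j=3): S=139.5240, K−S=0.0000, hold=7.0732 ⇒ V=7.0732 continue
k=2: (k=2,j=0): S=61.4324, K−S=54.2476, hold=53.2206 ⇒ V=54.2476 exercise | (k=2,j=1): S=85.2900, K−S=30.3900, hold=32.6042 ⇒ V=32.6042 continue | (k=2,j=2): S=118.4128, K−S=0.0000, hold=14.5621 ⇒ V=14.5621 continue
k=1: (k=1,j=0): S=72.3849, K−S=43.2951, hold=43.3678 ⇒ V=43.3678 continue | (k=1,j=1): S=100.4959, K−S=15.1841, hold=23.6768 ⇒ V=23.6768 continue
k=0: (k=0,j=0): S=85.2900, K−S=30.3900, hold=33.5369 ⇒ V=33.5369 continue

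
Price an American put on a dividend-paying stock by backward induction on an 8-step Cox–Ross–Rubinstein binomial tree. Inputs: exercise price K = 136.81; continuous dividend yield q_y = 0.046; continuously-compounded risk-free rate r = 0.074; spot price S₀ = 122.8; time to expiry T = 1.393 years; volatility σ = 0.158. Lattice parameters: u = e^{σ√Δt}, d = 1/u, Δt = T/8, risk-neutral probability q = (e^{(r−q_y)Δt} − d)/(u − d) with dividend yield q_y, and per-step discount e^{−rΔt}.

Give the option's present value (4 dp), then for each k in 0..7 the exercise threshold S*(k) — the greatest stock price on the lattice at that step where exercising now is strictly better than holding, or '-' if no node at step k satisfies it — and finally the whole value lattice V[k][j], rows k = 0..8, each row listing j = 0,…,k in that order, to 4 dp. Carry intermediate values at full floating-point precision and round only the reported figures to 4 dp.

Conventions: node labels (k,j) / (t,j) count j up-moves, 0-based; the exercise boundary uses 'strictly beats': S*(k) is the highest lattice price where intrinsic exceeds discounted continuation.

price = 15.5268
boundary = - 114.9648 107.6296 114.9648 107.6296 114.9648 122.8000 114.9648
tree:
15.5268
21.8452 10.0943
29.1804 15.1166 5.7202
36.0476 21.8452 9.2961 2.5693
42.4767 29.1804 14.5758 4.6651 0.7031
48.4956 36.0476 21.8452 8.2438 1.4854 0.0000
54.1304 42.4767 29.1804 14.0100 3.1384 0.0000 0.0000
59.4057 48.4956 36.0476 21.8452 6.6309 0.0000 0.0000 0.0000
64.3444 54.1304 42.4767 29.1804 14.0100 0.0000 0.0000 0.0000 0.0000

Δt=0.17413, u=1.06815, d=0.93620, q=0.52056, disc=e^(-rΔt)=0.98720
k=8 terminal: V=max(K-S,0) → 64.3444 54.1304 42.4767 29.1804 14.0100 0.0000 0.0000 0.0000 0.0000
k=7: j=0 S=77.4043 intr=59.4057 cont=58.2717 V=59.4057[EX]; j=1 S=88.3144 intr=48.4956 cont=47.4486 V=48.4956[EX]; j=2 S=100.7624 intr=36.0476 cont=35.1000 V=36.0476[EX]; j=3 S=114.9648 intr=21.8452 cont=21.0108 V=21.8452[EX]; j=4 S=131.1691 intr=5.6409 cont=6.6309 V=6.6309[hold]; j=5 S=149.6575 intr=0.0000 cont=0.0000 V=0.0000[hold]; j=6 S=170.7517 intr=0.0000 cont=0.0000 V=0.0000[hold]; j=7 S=194.8192 intr=0.0000 cont=0.0000 V=0.0000[hold]  S*(7)=114.9648
k=6: j=0 S=82.6796 intr=54.1304 cont=53.0385 V=54.1304[EX]; j=1 S=94.3333 intr=42.4767 cont=41.4777 V=42.4767[EX]; j=2 S=107.6296 intr=29.1804 cont=28.2875 V=29.1804[EX]; j=3 S=122.8000 intr=14.0100 cont=13.7470 V=14.0100[EX]; j=4 S=140.1087 intr=0.0000 cont=3.1384 V=3.1384[hold]; j=5 S=159.8570 intr=0.0000 cont=0.0000 V=0.0000[hold]; j=6 S=182.3889 intr=0.0000 cont=0.0000 V=0.0000[hold]  S*(6)=122.8000
k=5: j=0 S=88.3144 intr=48.4956 cont=47.4486 V=48.4956[EX]; j=1 S=100.7624 intr=36.0476 cont=35.1000 V=36.0476[EX]; j=2 S=114.9648 intr=21.8452 cont=21.0108 V=21.8452[EX]; j=3 S=131.1691 intr=5.6409 cont=8.2438 V=8.2438[hold]; j=4 S=149.6575 intr=0.0000 cont=1.4854 V=1.4854[hold]; j=5 S=170.7517 intr=0.0000 cont=0.0000 V=0.0000[hold]  S*(5)=114.9648
k=4: j=0 S=94.3333 intr=42.4767 cont=41.4777 V=42.4767[EX]; j=1 S=107.6296 intr=29.1804 cont=28.2875 V=29.1804[EX]; j=2 S=122.8000 intr=14.0100 cont=14.5758 V=14.5758[hold]; j=3 S=140.1087 intr=0.0000 cont=4.6651 V=4.6651[hold]; j=4 S=159.8570 intr=0.0000 cont=0.7031 V=0.7031[hold]  S*(4)=107.6296
k=3: j=0 S=100.7624 intr=36.0476 cont=35.1000 V=36.0476[EX]; j=1 S=114.9648 intr=21.8452 cont=21.3016 V=21.8452[EX]; j=2 S=131.1691 intr=5.6409 cont=9.2961 V=9.2961[hold]; j=3 S=149.6575 intr=0.0000 cont=2.5693 V=2.5693[hold]  S*(3)=114.9648
k=2: j=0 S=107.6296 intr=29.1804 cont=28.2875 V=29.1804[EX]; j=1 S=122.8000 intr=14.0100 cont=15.1166 V=15.1166[hold]; j=2 S=140.1087 intr=0.0000 cont=5.7202 V=5.7202[hold]  S*(2)=107.6296
k=1: j=0 S=114.9648 intr=21.8452 cont=21.5795 V=21.8452[EX]; j=1 S=131.1691 intr=5.6409 cont=10.0943 V=10.0943[hold]  S*(1)=114.9648
k=0: j=0 S=122.8000 intr=14.0100 cont=15.5268 V=15.5268[hold]  S*(0)=-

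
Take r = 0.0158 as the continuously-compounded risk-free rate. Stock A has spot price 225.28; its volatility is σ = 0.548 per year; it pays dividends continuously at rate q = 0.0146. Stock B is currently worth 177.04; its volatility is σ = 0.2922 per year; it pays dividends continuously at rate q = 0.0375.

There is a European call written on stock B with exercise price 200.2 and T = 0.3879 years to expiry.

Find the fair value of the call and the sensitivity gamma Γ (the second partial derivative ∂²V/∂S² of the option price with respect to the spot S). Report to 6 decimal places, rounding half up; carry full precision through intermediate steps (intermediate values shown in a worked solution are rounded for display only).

price = 4.657537
Γ = 0.010002

σ√T = 0.2922·√0.3879 = 0.181987
d₁ = (ln(S/K) + (r−q+σ²/2)T) / (σ√T) = (ln(177.04/200.2) + (0.0158−0.0375+0.2922²/2)·0.3879) / 0.181987 = (-0.122941 + 0.008142) / 0.181987 = -0.630809
d₂ = d₁ − σ√T = -0.630809 − 0.181987 = -0.812796
e^{−rT} = 0.993890
e^{−qT} = 0.985559
N(d₁) = 0.264083,  N(d₂) = 0.208168
Call price V = S·e^{−qT}·N(d₁) − K·e^{−rT}·N(d₂) = 46.078035 − 41.420498 = 4.657537
φ(d₁) = (1/√(2π))·e^{−d₁²/2} = 0.326966
Γ = e^{−qT}·φ(d₁) / (S·σ·√T) = 0.010002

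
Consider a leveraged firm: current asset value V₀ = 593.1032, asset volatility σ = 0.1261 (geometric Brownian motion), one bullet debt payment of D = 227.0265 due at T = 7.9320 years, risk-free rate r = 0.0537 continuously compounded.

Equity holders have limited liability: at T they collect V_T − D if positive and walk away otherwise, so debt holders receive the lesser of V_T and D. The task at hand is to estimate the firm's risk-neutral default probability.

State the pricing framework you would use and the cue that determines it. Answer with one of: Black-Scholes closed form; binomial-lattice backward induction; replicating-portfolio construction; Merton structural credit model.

Key observation: the question is about default risk generated by asset-value dynamics against a debt face of 227.0265 — the structural framework prices exactly that.

framework: Merton structural credit model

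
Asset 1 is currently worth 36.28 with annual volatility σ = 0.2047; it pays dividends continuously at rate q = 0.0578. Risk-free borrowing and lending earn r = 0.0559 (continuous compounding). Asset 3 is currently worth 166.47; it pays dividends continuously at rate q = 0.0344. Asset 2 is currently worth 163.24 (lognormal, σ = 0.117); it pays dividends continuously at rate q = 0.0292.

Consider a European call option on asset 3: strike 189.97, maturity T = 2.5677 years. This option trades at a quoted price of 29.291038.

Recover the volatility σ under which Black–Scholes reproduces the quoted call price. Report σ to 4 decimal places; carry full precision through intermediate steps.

sigma = 0.3506

At σ = 0.3506 the Black–Scholes value reproduces the quote:
σ√T = 0.3506·√2.5677 = 0.561803
d₁ = (ln(S/K) + (r−q+σ²/2)T) / (σ√T) = (ln(166.47/189.97) + (0.0559−0.0344+0.3506²/2)·2.5677) / 0.561803 = (-0.132051 + 0.213017) / 0.561803 = 0.144118
d₂ = d₁ − σ√T = 0.144118 − 0.561803 = -0.417685
e^{−rT} = 0.866291
e^{−qT} = 0.915460
N(d₁) = 0.557296,  N(d₂) = 0.338089
V = S·e^{−qT}·N(d₁) − K·e^{−rT}·N(d₂) = 84.930048 − 55.639010 = 29.291038 (matching the quote); vega is positive throughout, so no other σ reproduces this price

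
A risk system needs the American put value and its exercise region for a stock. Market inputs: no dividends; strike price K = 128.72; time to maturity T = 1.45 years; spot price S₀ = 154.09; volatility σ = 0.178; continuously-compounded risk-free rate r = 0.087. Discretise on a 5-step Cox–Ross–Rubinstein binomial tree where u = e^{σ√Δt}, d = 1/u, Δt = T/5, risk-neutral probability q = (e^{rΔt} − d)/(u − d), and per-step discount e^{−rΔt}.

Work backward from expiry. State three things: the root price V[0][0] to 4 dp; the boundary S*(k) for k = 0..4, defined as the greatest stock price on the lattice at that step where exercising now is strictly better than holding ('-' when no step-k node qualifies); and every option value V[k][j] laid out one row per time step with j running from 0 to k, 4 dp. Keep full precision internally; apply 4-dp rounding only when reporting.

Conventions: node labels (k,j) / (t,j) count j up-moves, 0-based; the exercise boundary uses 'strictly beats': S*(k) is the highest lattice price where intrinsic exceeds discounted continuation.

price = 1.2215
boundary = - - - 115.5807 105.0160
tree:
1.2215
2.7728 0.2773
6.1415 0.7274 0.0000
13.1393 1.9086 0.0000 0.0000
23.7040 5.0078 0.0000 0.0000 0.0000
33.3030 13.1393 0.0000 0.0000 0.0000 0.0000

params: Δt=0.29000 u=1.10060 d=0.90859 q=0.60913 e^(-rΔt)=0.97509
t_5 payoffs: 33.3030 13.1393 0.0000 0.0000 0.0000 0.0000
t_4: node(4,0) S=105.0160 payoff=23.7040 vs cont=20.4970 → 23.7040 [stop]  node(4,1) S=127.2082 payoff=1.5118 vs cont=5.0078 → 5.0078 [wait]  node(4,2) S=154.0900 payoff=0.0000 vs cont=0.0000 → 0.0000 [wait]  node(4,3) S=186.6525 payoff=0.0000 vs cont=0.0000 → 0.0000 [wait]  node(4,4) S=226.0962 payoff=0.0000 vs cont=0.0000 → 0.0000 [wait]  ⇒ S*(4)=105.0160
t_3: node(3,0) S=115.5807 payoff=13.1393 vs cont=12.0088 → 13.1393 [stop]  node(3,1) S=140.0054 payoff=0.0000 vs cont=1.9086 → 1.9086 [wait]  node(3,2) S=169.5915 payoff=0.0000 vs cont=0.0000 → 0.0000 [wait]  node(3,3) S=205.4299 payoff=0.0000 vs cont=0.0000 → 0.0000 [wait]  ⇒ S*(3)=115.5807
t_2: node(2,0) S=127.2082 payoff=1.5118 vs cont=6.1415 → 6.1415 [wait]  node(2,1) S=154.0900 payoff=0.0000 vs cont=0.7274 → 0.7274 [wait]  node(2,2) S=186.6525 payoff=0.0000 vs cont=0.0000 → 0.0000 [wait]  ⇒ S*(2)=-
t_1: node(1,0) S=140.0054 payoff=0.0000 vs cont=2.7728 → 2.7728 [wait]  node(1,1) S=169.5915 payoff=0.0000 vs cont=0.2773 → 0.2773 [wait]  ⇒ S*(1)=-
t_0: node(0,0) S=154.0900 payoff=0.0000 vs cont=1.2215 → 1.2215 [wait]  ⇒ S*(0)=-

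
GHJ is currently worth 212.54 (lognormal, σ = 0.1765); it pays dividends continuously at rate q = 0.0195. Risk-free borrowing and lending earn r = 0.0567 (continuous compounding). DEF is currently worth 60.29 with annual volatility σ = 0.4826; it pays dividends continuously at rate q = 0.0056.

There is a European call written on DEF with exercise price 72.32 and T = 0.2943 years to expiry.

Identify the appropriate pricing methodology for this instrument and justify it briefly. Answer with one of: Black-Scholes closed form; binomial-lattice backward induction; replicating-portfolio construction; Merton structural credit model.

Key observation: a European-exercise option on DEF struck at 72.32 — a GBM underlying with constant parameters — admits an analytic price: the data contain no early exercise, no discrete tree, no debt structure.

framework: Black-Scholes closed form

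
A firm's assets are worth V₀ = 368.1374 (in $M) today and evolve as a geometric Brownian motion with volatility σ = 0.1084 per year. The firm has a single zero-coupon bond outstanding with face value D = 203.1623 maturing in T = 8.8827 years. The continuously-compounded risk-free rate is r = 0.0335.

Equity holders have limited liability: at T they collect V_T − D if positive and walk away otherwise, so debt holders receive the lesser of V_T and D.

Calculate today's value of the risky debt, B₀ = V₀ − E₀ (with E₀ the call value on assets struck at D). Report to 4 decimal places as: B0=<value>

Equity is a call on the firm's assets struck at D = 203.1623:
d₁ = [ln(V₀/D) + (r + σ²/2)T] / (σ√T)
   = [ln(368.1374/203.1623) + (0.0335 + 0.5·0.1084²)·8.8827] / (0.1084·√8.8827)
   = [0.594451 + 0.349759] / 0.323074 = 2.922582
d₂ = d₁ − σ√T = 2.922582 − 0.323074 = 2.599509
N(d₁) = 0.998264,  N(d₂) = 0.995332,  e^(−rT) = 0.742620
E₀ = V₀·N(d₁) − D·e^(−rT)·N(d₂)
   = 368.1374·0.998264 − 203.1623·0.742620·0.995332 = 217.330232
B₀ = V₀ − E₀ = 368.1374 − 217.330232 = 150.807168

B0=150.8072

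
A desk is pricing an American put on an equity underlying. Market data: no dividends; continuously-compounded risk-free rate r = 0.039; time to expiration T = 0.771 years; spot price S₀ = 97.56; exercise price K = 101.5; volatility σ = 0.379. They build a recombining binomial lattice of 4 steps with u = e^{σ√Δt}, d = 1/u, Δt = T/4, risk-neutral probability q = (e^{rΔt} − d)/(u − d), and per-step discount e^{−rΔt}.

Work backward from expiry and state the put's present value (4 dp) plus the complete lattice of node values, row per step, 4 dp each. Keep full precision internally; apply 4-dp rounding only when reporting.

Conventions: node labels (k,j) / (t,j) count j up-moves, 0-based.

Δt=0.19275, u=1.18104, d=0.84671, q=0.48107, disc=e^(-rΔt)=0.99251
k=4 terminal: V=max(K-S,0) → 51.3563 31.5570 3.9400 0.0000 0.0000
k=3: j=0 S=59.2216 intr=42.2784 cont=41.5182 V=42.2784[EX]; j=1 S=82.6053 intr=18.8947 cont=18.1345 V=18.8947[EX]; j=2 S=115.2220 intr=0.0000 cont=2.0293 V=2.0293[hold]; j=3 S=160.7175 intr=0.0000 cont=0.0000 V=0.0000[hold]
k=2: j=0 S=69.9430 intr=31.5570 cont=30.7969 V=31.5570[EX]; j=1 S=97.5600 intr=3.9400 cont=10.7006 V=10.7006[hold]; j=2 S=136.0816 intr=0.0000 cont=1.0452 V=1.0452[hold]
k=1: j=0 S=82.6053 intr=18.8947 cont=21.3625 V=21.3625[hold]; j=1 S=115.2220 intr=0.0000 cont=6.0103 V=6.0103[hold]
k=0: j=0 S=97.5600 intr=3.9400 cont=13.8724 V=13.8724[hold]

price = 13.8724
tree:
13.8724
21.3625 6.0103
31.5570 10.7006 1.0452
42.2784 18.8947 2.0293 0.0000
51.3563 31.5570 3.9400 0.0000 0.0000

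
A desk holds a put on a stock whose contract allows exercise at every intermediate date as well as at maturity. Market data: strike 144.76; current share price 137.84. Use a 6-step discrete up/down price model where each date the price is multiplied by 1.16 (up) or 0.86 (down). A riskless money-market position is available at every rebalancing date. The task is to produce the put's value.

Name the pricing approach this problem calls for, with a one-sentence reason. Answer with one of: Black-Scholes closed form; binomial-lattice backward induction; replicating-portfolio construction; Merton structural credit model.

Key observation: with exercise allowed before expiry on a discrete up/down model (6 steps from spot 137.84), the strike-144.76 put's value must be rolled back through the tree testing early exercise at each node.

framework: binomial-lattice backward induction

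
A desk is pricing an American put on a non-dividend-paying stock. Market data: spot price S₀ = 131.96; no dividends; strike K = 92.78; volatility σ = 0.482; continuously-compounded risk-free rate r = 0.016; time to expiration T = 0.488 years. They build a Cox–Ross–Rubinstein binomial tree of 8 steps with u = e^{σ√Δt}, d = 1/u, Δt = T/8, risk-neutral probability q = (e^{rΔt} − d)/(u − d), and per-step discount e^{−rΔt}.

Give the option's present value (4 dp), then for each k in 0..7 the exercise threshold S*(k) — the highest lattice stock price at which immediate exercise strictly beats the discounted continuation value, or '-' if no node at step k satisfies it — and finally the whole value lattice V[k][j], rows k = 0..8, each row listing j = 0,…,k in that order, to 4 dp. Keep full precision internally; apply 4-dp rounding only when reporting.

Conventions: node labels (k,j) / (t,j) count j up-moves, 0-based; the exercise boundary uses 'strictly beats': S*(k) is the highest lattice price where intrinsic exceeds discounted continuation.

params: Δt=0.06100 u=1.12642 d=0.88777 q=0.47437 e^(-rΔt)=0.99902
t_8 payoffs: 41.8660 28.1792 10.8129 0.0000 0.0000 0.0000 0.0000 0.0000 0.0000
t_7: node(7,0) S=57.3505 payoff=35.4295 vs cont=35.3389 → 35.4295 [stop]  node(7,1) S=72.7677 payoff=20.0123 vs cont=19.9217 → 20.0123 [stop]  node(7,2) S=92.3295 payoff=0.4505 vs cont=5.6781 → 5.6781 [wait]  node(7,3) S=117.1498 payoff=0.0000 vs cont=0.0000 → 0.0000 [wait]  node(7,4) S=148.6425 payoff=0.0000 vs cont=0.0000 → 0.0000 [wait]  node(7,5) S=188.6012 payoff=0.0000 vs cont=0.0000 → 0.0000 [wait]  node(7,6) S=239.3017 payoff=0.0000 vs cont=0.0000 → 0.0000 [wait]  node(7,7) S=303.6317 payoff=0.0000 vs cont=0.0000 → 0.0000 [wait]  ⇒ S*(7)=72.7677
t_6: node(6,0) S=64.6008 payoff=28.1792 vs cont=28.0886 → 28.1792 [stop]  node(6,1) S=81.9671 payoff=10.8129 vs cont=13.1997 → 13.1997 [wait]  node(6,2) S=104.0018 payoff=0.0000 vs cont=2.9817 → 2.9817 [wait]  node(6,3) S=131.9600 payoff=0.0000 vs cont=0.0000 → 0.0000 [wait]  node(6,4) S=167.4340 payoff=0.0000 vs cont=0.0000 → 0.0000 [wait]  node(6,5) S=212.4443 payoff=0.0000 vs cont=0.0000 → 0.0000 [wait]  node(6,6) S=269.5544 payoff=0.0000 vs cont=0.0000 → 0.0000 [wait]  ⇒ S*(6)=64.6008
t_5: node(5,0) S=72.7677 payoff=20.0123 vs cont=21.0529 → 21.0529 [wait]  node(5,1) S=92.3295 payoff=0.4505 vs cont=8.3445 → 8.3445 [wait]  node(5,2) S=117.1498 payoff=0.0000 vs cont=1.5657 → 1.5657 [wait]  node(5,3) S=148.6425 payoff=0.0000 vs cont=0.0000 → 0.0000 [wait]  node(5,4) S=188.6012 payoff=0.0000 vs cont=0.0000 → 0.0000 [wait]  node(5,5) S=239.3017 payoff=0.0000 vs cont=0.0000 → 0.0000 [wait]  ⇒ S*(5)=-
t_4: node(4,0) S=81.9671 payoff=10.8129 vs cont=15.0098 → 15.0098 [wait]  node(4,1) S=104.0018 payoff=0.0000 vs cont=5.1239 → 5.1239 [wait]  node(4,2) S=131.9600 payoff=0.0000 vs cont=0.8222 → 0.8222 [wait]  node(4,3) S=167.4340 payoff=0.0000 vs cont=0.0000 → 0.0000 [wait]  node(4,4) S=212.4443 payoff=0.0000 vs cont=0.0000 → 0.0000 [wait]  ⇒ S*(4)=-
t_3: node(3,0) S=92.3295 payoff=0.4505 vs cont=10.3102 → 10.3102 [wait]  node(3,1) S=117.1498 payoff=0.0000 vs cont=3.0803 → 3.0803 [wait]  node(3,2) S=148.6425 payoff=0.0000 vs cont=0.4318 → 0.4318 [wait]  node(3,3) S=188.6012 payoff=0.0000 vs cont=0.0000 → 0.0000 [wait]  ⇒ S*(3)=-
t_2: node(2,0) S=104.0018 payoff=0.0000 vs cont=6.8739 → 6.8739 [wait]  node(2,1) S=131.9600 payoff=0.0000 vs cont=1.8222 → 1.8222 [wait]  node(2,2) S=167.4340 payoff=0.0000 vs cont=0.2267 → 0.2267 [wait]  ⇒ S*(2)=-
t_1: node(1,0) S=117.1498 payoff=0.0000 vs cont=4.4731 → 4.4731 [wait]  node(1,1) S=148.6425 payoff=0.0000 vs cont=1.0643 → 1.0643 [wait]  ⇒ S*(1)=-
t_0: node(0,0) S=131.9600 payoff=0.0000 vs cont=2.8533 → 2.8533 [wait]  ⇒ S*(0)=-

price = 2.8533
boundary = - - - - - - 64.6008 72.7677
tree:
2.8533
4.4731 1.0643
6.8739 1.8222 0.2267
10.3102 3.0803 0.4318 0.0000
15.0098 5.1239 0.8222 0.0000 0.0000
21.0529 8.3445 1.5657 0.0000 0.0000 0.0000
28.1792 13.1997 2.9817 0.0000 0.0000 0.0000 0.0000
35.4295 20.0123 5.6781 0.0000 0.0000 0.0000 0.0000 0.0000
41.8660 28.1792 10.8129 0.0000 0.0000 0.0000 0.0000 0.0000 0.0000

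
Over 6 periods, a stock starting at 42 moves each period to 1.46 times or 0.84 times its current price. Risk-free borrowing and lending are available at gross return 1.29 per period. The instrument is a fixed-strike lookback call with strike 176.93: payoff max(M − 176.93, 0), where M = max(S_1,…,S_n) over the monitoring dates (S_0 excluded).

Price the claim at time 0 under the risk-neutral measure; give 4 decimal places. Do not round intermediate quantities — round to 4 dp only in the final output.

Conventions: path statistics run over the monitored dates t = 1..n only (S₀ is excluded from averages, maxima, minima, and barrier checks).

price = 11.9959

Under the martingale measure an up-move has probability p* = 0.7258; value the claim as the probability-weighted average of per-path payoffs, discounted 6 periods at R = 1.29.
Enumerate all 2^6 = 64 price paths (U = up ×1.46, D = down ×0.84); each path with k up-moves has probability p*^k·(1−p*)^(6−k).
DDDDDD: M=35.2800, payoff=0.0000, prob=0.000425
UDDDDD: M=61.3200, payoff=0.0000, prob=0.001125
DUDDDD: M=51.5088, payoff=0.0000, prob=0.001125
UUDDDD: M=89.5272, payoff=0.0000, prob=0.002978
DDUDDD: M=43.2674, payoff=0.0000, prob=0.001125
UDUDDD: M=75.2028, payoff=0.0000, prob=0.002978
DUUDDD: M=75.2028, payoff=0.0000, prob=0.002978
UUUDDD: M=130.7097, payoff=0.0000, prob=0.007882
DDDUDD: M=36.3446, payoff=0.0000, prob=0.001125
UDDUDD: M=63.1704, payoff=0.0000, prob=0.002978
DUDUDD: M=63.1704, payoff=0.0000, prob=0.002978
UUDUDD: M=109.7962, payoff=0.0000, prob=0.007882
DDUUDD: M=63.1704, payoff=0.0000, prob=0.002978
UDUUDD: M=109.7962, payoff=0.0000, prob=0.007882
DUUUDD: M=109.7962, payoff=0.0000, prob=0.007882
UUUUDD: M=190.8362, payoff=13.9062, prob=0.020864
DDDDUD: M=35.2800, payoff=0.0000, prob=0.001125
UDDDUD: M=61.3200, payoff=0.0000, prob=0.002978
DUDDUD: M=53.0631, payoff=0.0000, prob=0.002978
UUDDUD: M=92.2288, payoff=0.0000, prob=0.007882
DDUDUD: M=53.0631, payoff=0.0000, prob=0.002978
UDUDUD: M=92.2288, payoff=0.0000, prob=0.007882
DUUDUD: M=92.2288, payoff=0.0000, prob=0.007882
UUUDUD: M=160.3024, payoff=0.0000, prob=0.020864
DDDUUD: M=53.0631, payoff=0.0000, prob=0.002978
UDDUUD: M=92.2288, payoff=0.0000, prob=0.007882
DUDUUD: M=92.2288, payoff=0.0000, prob=0.007882
UUDUUD: M=160.3024, payoff=0.0000, prob=0.020864
DDUUUD: M=92.2288, payoff=0.0000, prob=0.007882
UDUUUD: M=160.3024, payoff=0.0000, prob=0.020864
DUUUUD: M=160.3024, payoff=0.0000, prob=0.020864
UUUUUD: M=278.6208, payoff=101.6908, prob=0.055228
DDDDDU: M=35.2800, payoff=0.0000, prob=0.001125
UDDDDU: M=61.3200, payoff=0.0000, prob=0.002978
DUDDDU: M=51.5088, payoff=0.0000, prob=0.002978
UUDDDU: M=89.5272, payoff=0.0000, prob=0.007882
DDUDDU: M=44.5730, payoff=0.0000, prob=0.002978
UDUDDU: M=77.4722, payoff=0.0000, prob=0.007882
DUUDDU: M=77.4722, payoff=0.0000, prob=0.007882
UUUDDU: M=134.6540, payoff=0.0000, prob=0.020864
DDDUDU: M=44.5730, payoff=0.0000, prob=0.002978
UDDUDU: M=77.4722, payoff=0.0000, prob=0.007882
DUDUDU: M=77.4722, payoff=0.0000, prob=0.007882
UUDUDU: M=134.6540, payoff=0.0000, prob=0.020864
DDUUDU: M=77.4722, payoff=0.0000, prob=0.007882
UDUUDU: M=134.6540, payoff=0.0000, prob=0.020864
DUUUDU: M=134.6540, payoff=0.0000, prob=0.020864
UUUUDU: M=234.0415, payoff=57.1115, prob=0.055228
DDDDUU: M=44.5730, payoff=0.0000, prob=0.002978
UDDDUU: M=77.4722, payoff=0.0000, prob=0.007882
DUDDUU: M=77.4722, payoff=0.0000, prob=0.007882
UUDDUU: M=134.6540, payoff=0.0000, prob=0.020864
DDUDUU: M=77.4722, payoff=0.0000, prob=0.007882
UDUDUU: M=134.6540, payoff=0.0000, prob=0.020864
DUUDUU: M=134.6540, payoff=0.0000, prob=0.020864
UUUDUU: M=234.0415, payoff=57.1115, prob=0.055228
DDDUUU: M=77.4722, payoff=0.0000, prob=0.007882
UDDUUU: M=134.6540, payoff=0.0000, prob=0.020864
DUDUUU: M=134.6540, payoff=0.0000, prob=0.020864
UUDUUU: M=234.0415, payoff=57.1115, prob=0.055228
DDUUUU: M=134.6540, payoff=0.0000, prob=0.020864
UDUUUU: M=234.0415, payoff=57.1115, prob=0.055228
DUUUUU: M=234.0415, payoff=57.1115, prob=0.055228
UUUUUU: M=406.7864, payoff=229.8564, prob=0.146192
Price = Σ prob·payoff / R^6 = 55.280457 / 4.608274 = 11.9959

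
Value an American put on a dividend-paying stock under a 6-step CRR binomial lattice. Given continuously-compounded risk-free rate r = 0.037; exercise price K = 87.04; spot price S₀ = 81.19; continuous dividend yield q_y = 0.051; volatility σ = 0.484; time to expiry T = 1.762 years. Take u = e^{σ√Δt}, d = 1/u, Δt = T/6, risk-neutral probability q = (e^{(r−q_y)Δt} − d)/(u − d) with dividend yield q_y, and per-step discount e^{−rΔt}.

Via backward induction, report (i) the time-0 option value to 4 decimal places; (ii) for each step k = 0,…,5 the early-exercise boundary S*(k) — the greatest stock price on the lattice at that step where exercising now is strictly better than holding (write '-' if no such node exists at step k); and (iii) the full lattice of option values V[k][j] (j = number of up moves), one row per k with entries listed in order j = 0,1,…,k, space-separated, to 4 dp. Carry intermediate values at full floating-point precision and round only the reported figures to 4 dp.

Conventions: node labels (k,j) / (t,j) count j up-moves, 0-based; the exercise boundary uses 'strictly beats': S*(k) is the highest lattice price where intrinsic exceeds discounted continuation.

price = 23.7050
boundary = - - - 36.9638 48.0491 62.4588
tree:
23.7050
31.4592 13.9088
40.4516 20.2004 5.8242
50.0762 28.5746 9.4829 1.0649
58.6041 38.9909 15.3317 1.8790 0.0000
65.1645 50.0762 24.5812 3.3154 0.0000 0.0000
70.2113 58.6041 38.9909 5.8500 0.0000 0.0000 0.0000

Δt=0.29367, u=1.29990, d=0.76929, q=0.42707, disc=e^(-rΔt)=0.98919
k=6 terminal: V=max(K-S,0) → 70.2113 58.6041 38.9909 5.8500 0.0000 0.0000 0.0000
k=5: j=0 S=21.8755 intr=65.1645 cont=64.5490 V=65.1645[EX]; j=1 S=36.9638 intr=50.0762 cont=49.6851 V=50.0762[EX]; j=2 S=62.4588 intr=24.5812 cont=24.5690 V=24.5812[EX]; j=3 S=105.5386 intr=0.0000 cont=3.3154 V=3.3154[hold]; j=4 S=178.3318 intr=0.0000 cont=0.0000 V=0.0000[hold]; j=5 S=301.3326 intr=0.0000 cont=0.0000 V=0.0000[hold]  S*(5)=62.4588
k=4: j=0 S=28.4359 intr=58.6041 cont=58.0861 V=58.6041[EX]; j=1 S=48.0491 intr=38.9909 cont=38.7646 V=38.9909[EX]; j=2 S=81.1900 intr=5.8500 cont=15.3317 V=15.3317[hold]; j=3 S=137.1892 intr=0.0000 cont=1.8790 V=1.8790[hold]; j=4 S=231.8128 intr=0.0000 cont=0.0000 V=0.0000[hold]  S*(4)=48.0491
k=3: j=0 S=36.9638 intr=50.0762 cont=49.6851 V=50.0762[EX]; j=1 S=62.4588 intr=24.5812 cont=28.5746 V=28.5746[hold]; j=2 S=105.5386 intr=0.0000 cont=9.4829 V=9.4829[hold]; j=3 S=178.3318 intr=0.0000 cont=1.0649 V=1.0649[hold]  S*(3)=36.9638
k=2: j=0 S=48.0491 intr=38.9909 cont=40.4516 V=40.4516[hold]; j=1 S=81.1900 intr=5.8500 cont=20.2004 V=20.2004[hold]; j=2 S=137.1892 intr=0.0000 cont=5.8242 V=5.8242[hold]  S*(2)=-
k=1: j=0 S=62.4588 intr=24.5812 cont=31.4592 V=31.4592[hold]; j=1 S=105.5386 intr=0.0000 cont=13.9088 V=13.9088[hold]  S*(1)=-
k=0: j=0 S=81.1900 intr=5.8500 cont=23.7050 V=23.7050[hold]  S*(0)=-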